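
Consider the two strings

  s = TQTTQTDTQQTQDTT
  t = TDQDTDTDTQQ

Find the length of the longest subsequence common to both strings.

8

Taking T (s #1, t #1) → Q (s #2, t #3) → T (s #3, t #5) → T (s #6, t #7) → D (s #7, t #8) → T (s #8, t #9) → Q (s #10, t #10) → Q (s #12, t #11) gives a common subsequence of length 8. Since dp[15][11] = 8, nothing longer is possible.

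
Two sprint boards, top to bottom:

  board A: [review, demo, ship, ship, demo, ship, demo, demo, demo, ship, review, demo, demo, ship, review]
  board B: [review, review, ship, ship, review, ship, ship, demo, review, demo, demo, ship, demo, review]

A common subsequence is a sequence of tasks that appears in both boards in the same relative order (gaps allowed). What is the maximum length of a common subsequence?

Taking review (board A #1, board B #2), ship (board A #3, board B #4), ship (board A #4, board B #6), ship (board A #6, board B #7), demo (board A #7, board B #8), demo (board A #8, board B #10), demo (board A #9, board B #11), ship (board A #10, board B #12), demo (board A #13, board B #13), review (board A #15, board B #14) gives a common subsequence of length 10. dp[15][14] = 10 confirms this is the maximum.

10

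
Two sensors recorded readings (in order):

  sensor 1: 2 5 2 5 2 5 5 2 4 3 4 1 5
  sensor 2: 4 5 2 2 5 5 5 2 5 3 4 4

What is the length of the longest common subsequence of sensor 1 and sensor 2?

Pick 2 at sensor 1[1]=sensor 2[3], then 2 at sensor 1[3]=sensor 2[4], then 5 at sensor 1[4]=sensor 2[5], then 5 at sensor 1[6]=sensor 2[6], then 5 at sensor 1[7]=sensor 2[7], then 2 at sensor 1[8]=sensor 2[8], then 4 at sensor 1[9]=sensor 2[11], then 4 at sensor 1[11]=sensor 2[12]; all 8 values appear in both, in order. The LCS DP gives dp[13][12] = 8, so this is optimal.

8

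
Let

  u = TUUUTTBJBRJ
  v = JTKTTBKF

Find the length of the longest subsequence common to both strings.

4

Match T [1,2] → T [5,4] → T [6,5] → B [7,6] — 4 characters in the same relative order in both. The LCS DP gives dp[11][8] = 4, so this is optimal.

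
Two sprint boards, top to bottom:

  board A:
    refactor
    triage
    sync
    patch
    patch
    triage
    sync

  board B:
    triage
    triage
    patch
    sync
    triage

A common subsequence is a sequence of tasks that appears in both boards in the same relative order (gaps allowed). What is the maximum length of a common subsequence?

Pick triage [2,2] → sync [3,4] → triage [6,5]; all 3 tasks appear in both, in order. The LCS DP gives dp[7][5] = 3, so this is optimal.

3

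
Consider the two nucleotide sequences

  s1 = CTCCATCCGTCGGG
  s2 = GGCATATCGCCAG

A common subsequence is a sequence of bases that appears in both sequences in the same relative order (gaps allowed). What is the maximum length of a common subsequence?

8

Taking C at s1[1]=s2[3], then T at s1[2]=s2[5], then A at s1[5]=s2[6], then T at s1[6]=s2[7], then C at s1[7]=s2[8], then C at s1[8]=s2[10], then C at s1[11]=s2[11], then G at s1[14]=s2[13] gives a common subsequence of length 8. Since dp[14][13] = 8, nothing longer is possible.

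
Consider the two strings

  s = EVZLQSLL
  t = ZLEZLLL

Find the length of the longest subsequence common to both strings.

5

Let dp[i][j] be the LCS length of the first i characters of s and the first j characters of t. dp[i][j] = dp[i-1][j-1]+1 when the i-th and j-th characters match, else max(dp[i-1][j], dp[i][j-1]).
    ·  Z  L  E  Z  L  L  L
 ·  0  0  0  0  0  0  0  0
 E  0  0  0  1  1  1  1  1
 V  0  0  0  1  1  1  1  1
 Z  0  1  1  1  2  2  2  2
 L  0  1  2  2  2  3  3  3
 Q  0  1  2  2  2  3  3  3
 S  0  1  2  2  2  3  3  3
 L  0  1  2  2  2  3  4  4
 L  0  1  2  2  2  3  4  5
dp[8][7] = 5. One LCS (by backtracking along matches): EZLLL.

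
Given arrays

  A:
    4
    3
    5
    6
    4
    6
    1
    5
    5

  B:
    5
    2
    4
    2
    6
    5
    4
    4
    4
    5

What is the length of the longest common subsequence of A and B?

One common subsequence of length 5: 5 (A #3, B #1), 4 (A #5, B #3), 6 (A #6, B #5), 5 (A #8, B #6), 5 (A #9, B #10). dp[9][10] = 5 confirms this is the maximum.

5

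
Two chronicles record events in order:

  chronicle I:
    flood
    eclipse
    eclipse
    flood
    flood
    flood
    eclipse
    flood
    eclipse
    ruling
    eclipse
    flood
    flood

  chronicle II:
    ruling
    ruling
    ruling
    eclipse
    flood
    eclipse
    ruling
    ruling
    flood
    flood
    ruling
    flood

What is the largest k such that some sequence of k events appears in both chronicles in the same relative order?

6

One common subsequence of length 6: flood (chronicle I #1, chronicle II #5), eclipse (chronicle I #2, chronicle II #6), flood (chronicle I #6, chronicle II #9), flood (chronicle I #8, chronicle II #10), ruling (chronicle I #10, chronicle II #11), flood (chronicle I #13, chronicle II #12). The LCS DP gives dp[13][12] = 6, so this is optimal.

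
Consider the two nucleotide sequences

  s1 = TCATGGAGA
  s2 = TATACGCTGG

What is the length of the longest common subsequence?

6

Let dp[i][j] be the LCS length of the first i bases of s1 and the first j bases of s2. dp[i][j] = dp[i-1][j-1]+1 when the i-th and j-th bases match, else max(dp[i-1][j], dp[i][j-1]).
    ·  T  A  T  A  C  G  C  T  G  G
 ·  0  0  0  0  0  0  0  0  0  0  0
 T  0  1  1  1  1  1  1  1  1  1  1
 C  0  1  1  1  1  2  2  2  2  2  2
 A  0  1  2  2  2  2  2  2  2  2  2
 T  0  1  2  3  3  3  3  3  3  3  3
 G  0  1  2  3  3  3  4  4  4  4  4
 G  0  1  2  3  3  3  4  4  4  5  5
 A  0  1  2  3  4  4  4  4  4  5  5
 G  0  1  2  3  4  4  5  5  5  5  6
 A  0  1  2  3  4  4  5  5  5  5  6
dp[9][10] = 6. One LCS (by backtracking along matches): TATGGG.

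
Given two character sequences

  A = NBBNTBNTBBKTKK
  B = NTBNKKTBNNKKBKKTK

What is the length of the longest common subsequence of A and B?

10

Taking N (A #1, B #1), then B (A #3, B #3), then N (A #4, B #4), then T (A #5, B #7), then B (A #6, B #8), then N (A #7, B #10), then B (A #9, B #13), then K (A #11, B #15), then T (A #12, B #16), then K (A #14, B #17) gives a common subsequence of length 10. The LCS DP gives dp[14][17] = 10, so this is optimal.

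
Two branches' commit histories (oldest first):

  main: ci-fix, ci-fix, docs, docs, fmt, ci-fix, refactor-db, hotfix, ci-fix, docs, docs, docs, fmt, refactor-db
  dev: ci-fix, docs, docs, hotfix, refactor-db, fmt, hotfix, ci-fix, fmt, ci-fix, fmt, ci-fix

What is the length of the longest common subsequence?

7

Taking ci-fix [2,1], docs [3,2], docs [4,3], fmt [5,6], ci-fix [6,8], ci-fix [9,10], fmt [13,11] gives a common subsequence of length 7. Since dp[14][12] = 7, nothing longer is possible.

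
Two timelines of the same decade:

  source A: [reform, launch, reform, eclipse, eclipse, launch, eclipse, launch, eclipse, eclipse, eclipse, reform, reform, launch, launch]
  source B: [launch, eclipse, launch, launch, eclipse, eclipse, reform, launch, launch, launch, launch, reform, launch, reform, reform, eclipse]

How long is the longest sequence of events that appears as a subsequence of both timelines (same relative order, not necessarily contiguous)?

Pick launch (source A #2, source B #1) → eclipse (source A #5, source B #2) → launch (source A #6, source B #3) → launch (source A #8, source B #4) → eclipse (source A #10, source B #5) → eclipse (source A #11, source B #6) → reform (source A #12, source B #7) → reform (source A #13, source B #12) → launch (source A #14, source B #13); all 9 events appear in both, in order. The LCS DP gives dp[15][16] = 9, so this is optimal.

9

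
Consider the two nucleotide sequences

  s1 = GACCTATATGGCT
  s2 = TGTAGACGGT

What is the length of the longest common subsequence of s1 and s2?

Pick G [1,2] → T [5,3] → A [6,4] → A [8,6] → G [10,8] → G [11,9] → T [13,10]; all 7 bases appear in both, in order. The LCS DP gives dp[13][10] = 7, so this is optimal.

7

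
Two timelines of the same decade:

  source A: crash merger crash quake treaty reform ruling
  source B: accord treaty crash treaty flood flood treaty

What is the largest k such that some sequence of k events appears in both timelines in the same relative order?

2

Taking crash (source A #1, source B #3), then treaty (source A #5, source B #7) gives a common subsequence of length 2. dp[7][7] = 2 confirms this is the maximum.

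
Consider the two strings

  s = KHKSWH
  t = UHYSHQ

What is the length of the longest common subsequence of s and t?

3

Pick H at s[2]=t[2], then S at s[4]=t[4], then H at s[6]=t[5]; all 3 characters appear in both, in order. The LCS DP gives dp[6][6] = 3, so this is optimal.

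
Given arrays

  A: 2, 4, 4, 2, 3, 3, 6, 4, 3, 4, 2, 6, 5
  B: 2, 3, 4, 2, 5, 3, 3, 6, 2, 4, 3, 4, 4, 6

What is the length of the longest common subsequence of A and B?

Pick 2 at A[1]=B[1], 4 at A[3]=B[3], 2 at A[4]=B[4], 3 at A[5]=B[6], 3 at A[6]=B[7], 6 at A[7]=B[8], 4 at A[8]=B[10], 3 at A[9]=B[11], 4 at A[10]=B[13], 6 at A[12]=B[14]; all 10 values appear in both, in order. dp[13][14] = 10 confirms this is the maximum.

10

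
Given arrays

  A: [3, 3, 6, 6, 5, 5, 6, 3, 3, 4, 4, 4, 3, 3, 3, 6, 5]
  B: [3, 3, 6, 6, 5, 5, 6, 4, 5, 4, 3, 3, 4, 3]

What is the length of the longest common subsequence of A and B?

Taking 3 at A[1]=B[1], 3 at A[2]=B[2], 6 at A[3]=B[3], 6 at A[4]=B[4], 5 at A[5]=B[5], 5 at A[6]=B[6], 6 at A[7]=B[7], 4 at A[10]=B[8], 4 at A[12]=B[10], 3 at A[13]=B[11], 3 at A[14]=B[12], 3 at A[15]=B[14] gives a common subsequence of length 12. The LCS DP gives dp[17][14] = 12, so this is optimal.

12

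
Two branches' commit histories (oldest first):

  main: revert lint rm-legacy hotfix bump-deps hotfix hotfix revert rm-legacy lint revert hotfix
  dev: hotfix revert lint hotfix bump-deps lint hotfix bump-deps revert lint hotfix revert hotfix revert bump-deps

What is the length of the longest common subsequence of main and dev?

Match revert [1,2], then lint [2,3], then hotfix [4,4], then bump-deps [5,5], then hotfix [6,7], then revert [8,9], then lint [10,10], then revert [11,12], then hotfix [12,13] — 9 commits in the same relative order in both. The LCS DP gives dp[12][15] = 9, so this is optimal.

9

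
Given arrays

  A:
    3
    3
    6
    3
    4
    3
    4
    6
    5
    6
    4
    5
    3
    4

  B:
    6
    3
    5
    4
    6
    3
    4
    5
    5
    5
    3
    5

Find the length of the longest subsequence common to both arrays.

Pick 6 at A[3]=B[1], 3 at A[4]=B[2], 4 at A[5]=B[4], 3 at A[6]=B[6], 4 at A[7]=B[7], 5 at A[9]=B[9], 5 at A[12]=B[10], 3 at A[13]=B[11]; all 8 values appear in both, in order. The LCS DP gives dp[14][12] = 8, so this is optimal.

8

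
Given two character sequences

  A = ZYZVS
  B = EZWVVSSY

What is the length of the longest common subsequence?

Match Z (A #1, B #2), then V (A #4, B #5), then S (A #5, B #7) — 3 characters in the same relative order in both. Since dp[5][8] = 3, nothing longer is possible.

3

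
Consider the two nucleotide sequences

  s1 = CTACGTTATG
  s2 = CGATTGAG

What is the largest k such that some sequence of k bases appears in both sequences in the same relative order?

6

Match C at s1[1]=s2[1], then A at s1[3]=s2[3], then T at s1[6]=s2[4], then T at s1[7]=s2[5], then A at s1[8]=s2[7], then G at s1[10]=s2[8] — 6 bases in the same relative order in both, and the DP table's final entry dp[10][8] is also 6, so no common subsequence is longer.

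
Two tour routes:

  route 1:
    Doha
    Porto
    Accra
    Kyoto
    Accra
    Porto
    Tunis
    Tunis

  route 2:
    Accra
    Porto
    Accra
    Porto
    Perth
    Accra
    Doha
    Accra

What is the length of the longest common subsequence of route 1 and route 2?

3

One common subsequence of length 3: Porto at route 1[2]=route 2[4]; then Accra at route 1[3]=route 2[6]; then Accra at route 1[5]=route 2[8]. The LCS DP gives dp[8][8] = 3, so this is optimal.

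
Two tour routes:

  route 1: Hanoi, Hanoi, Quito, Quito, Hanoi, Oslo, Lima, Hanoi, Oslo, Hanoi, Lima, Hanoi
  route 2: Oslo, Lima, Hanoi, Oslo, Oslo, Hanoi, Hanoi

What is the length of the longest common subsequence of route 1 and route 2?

6

Pick Oslo (route 1 #6, route 2 #1); then Lima (route 1 #7, route 2 #2); then Hanoi (route 1 #8, route 2 #3); then Oslo (route 1 #9, route 2 #5); then Hanoi (route 1 #10, route 2 #6); then Hanoi (route 1 #12, route 2 #7); all 6 stops appear in both, in order. The LCS DP gives dp[12][7] = 6, so this is optimal.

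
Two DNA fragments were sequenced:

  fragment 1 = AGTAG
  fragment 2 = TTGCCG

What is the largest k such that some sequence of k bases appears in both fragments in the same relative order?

Pick G at fragment 1[2]=fragment 2[3] → G at fragment 1[5]=fragment 2[6]; all 2 bases appear in both, in order, and the DP table's final entry dp[5][6] is also 2, so no common subsequence is longer.

2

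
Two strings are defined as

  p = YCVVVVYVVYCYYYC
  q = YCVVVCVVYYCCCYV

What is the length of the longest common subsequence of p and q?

Taking Y (p #1, q #1) → C (p #2, q #2) → V (p #3, q #4) → V (p #4, q #5) → V (p #5, q #7) → V (p #6, q #8) → Y (p #7, q #9) → Y (p #10, q #10) → C (p #11, q #13) → Y (p #12, q #14) gives a common subsequence of length 10, and the DP table's final entry dp[15][15] is also 10, so no common subsequence is longer.

10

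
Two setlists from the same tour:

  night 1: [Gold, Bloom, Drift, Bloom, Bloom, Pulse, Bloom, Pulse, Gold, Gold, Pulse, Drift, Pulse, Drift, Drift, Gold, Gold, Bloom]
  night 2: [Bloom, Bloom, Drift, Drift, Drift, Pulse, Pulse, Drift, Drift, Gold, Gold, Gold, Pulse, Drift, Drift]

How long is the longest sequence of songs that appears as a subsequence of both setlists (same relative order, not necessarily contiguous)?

9

Pick Bloom (night 1 #2, night 2 #2); then Drift (night 1 #3, night 2 #5); then Pulse (night 1 #6, night 2 #6); then Pulse (night 1 #8, night 2 #7); then Gold (night 1 #9, night 2 #11); then Gold (night 1 #10, night 2 #12); then Pulse (night 1 #13, night 2 #13); then Drift (night 1 #14, night 2 #14); then Drift (night 1 #15, night 2 #15); all 9 songs appear in both, in order, and the DP table's final entry dp[18][15] is also 9, so no common subsequence is longer.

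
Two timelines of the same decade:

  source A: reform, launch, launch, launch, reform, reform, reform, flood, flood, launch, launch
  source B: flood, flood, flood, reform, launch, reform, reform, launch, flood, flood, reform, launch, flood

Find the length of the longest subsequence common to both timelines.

Taking reform [1,4], launch [4,5], reform [5,6], reform [6,7], flood [8,9], flood [9,10], launch [10,12] gives a common subsequence of length 7. Since dp[11][13] = 7, nothing longer is possible.

7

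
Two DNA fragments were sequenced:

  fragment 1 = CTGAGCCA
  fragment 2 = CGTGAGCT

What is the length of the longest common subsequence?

Let dp[i][j] be the LCS length of the first i bases of fragment 1 and the first j bases of fragment 2. dp[i][j] = dp[i-1][j-1]+1 when the i-th and j-th bases match, else max(dp[i-1][j], dp[i][j-1]).
    ·  C  G  T  G  A  G  C  T
 ·  0  0  0  0  0  0  0  0  0
 C  0  1  1  1  1  1  1  1  1
 T  0  1  1  2  2  2  2  2  2
 G  0  1  2  2  3  3  3  3  3
 A  0  1  2  2  3  4  4  4  4
 G  0  1  2  2  3  4  5  5  5
 C  0  1  2  2  3  4  5  6  6
 C  0  1  2  2  3  4  5  6  6
 A  0  1  2  2  3  4  5  6  6
dp[8][8] = 6. One LCS (by backtracking along matches): CTGAGC.

6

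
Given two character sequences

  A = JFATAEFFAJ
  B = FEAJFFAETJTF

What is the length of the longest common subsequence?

6

Pick F at A[2]=B[1], then A at A[3]=B[3], then F at A[7]=B[5], then F at A[8]=B[6], then A at A[9]=B[7], then J at A[10]=B[10]; all 6 characters appear in both, in order. The LCS DP gives dp[10][12] = 6, so this is optimal.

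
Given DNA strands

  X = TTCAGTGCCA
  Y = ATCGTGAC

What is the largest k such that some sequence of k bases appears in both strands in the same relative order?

6

Let dp[i][j] be the LCS length of the first i bases of X and the first j bases of Y. dp[i][j] = dp[i-1][j-1]+1 when the i-th and j-th bases match, else max(dp[i-1][j], dp[i][j-1]).
    ·  A  T  C  G  T  G  A  C
 ·  0  0  0  0  0  0  0  0  0
 T  0  0  1  1  1  1  1  1  1
 T  0  0  1  1  1  2  2  2  2
 C  0  0  1  2  2  2  2  2  3
 A  0  1  1  2  2  2  2  3  3
 G  0  1  1  2  3  3  3  3  3
 T  0  1  2  2  3  4  4  4  4
 G  0  1  2  2  3  4  5  5  5
 C  0  1  2  3  3  4  5  5  6
 C  0  1  2  3  3  4  5  5  6
 A  0  1  2  3  3  4  5  6  6
dp[10][8] = 6. One LCS (by backtracking along matches): TCGTGC.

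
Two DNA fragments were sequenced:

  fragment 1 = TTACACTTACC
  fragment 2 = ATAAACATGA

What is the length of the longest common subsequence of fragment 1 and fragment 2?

Let dp[i][j] be the LCS length of the first i bases of fragment 1 and the first j bases of fragment 2. dp[i][j] = dp[i-1][j-1]+1 when the i-th and j-th bases match, else max(dp[i-1][j], dp[i][j-1]).
    ·  A  T  A  A  A  C  A  T  G  A
 ·  0  0  0  0  0  0  0  0  0  0  0
 T  0  0  1  1  1  1  1  1  1  1  1
 T  0  0  1  1  1  1  1  1  2  2  2
 A  0  1  1  2  2  2  2  2  2  2  3
 C  0  1  1  2  2  2  3  3  3  3  3
 A  0  1  1  2  3  3  3  4  4  4  4
 C  0  1  1  2  3  3  4  4  4  4  4
 T  0  1  2  2  3  3  4  4  5  5  5
 T  0  1  2  2  3  3  4  4  5  5  5
 A  0  1  2  3  3  4  4  5  5  5  6
 C  0  1  2  3  3  4  5  5  5  5  6
 C  0  1  2  3  3  4  5  5  5  5  6
dp[11][10] = 6. One LCS (by backtracking along matches): TACATA.

6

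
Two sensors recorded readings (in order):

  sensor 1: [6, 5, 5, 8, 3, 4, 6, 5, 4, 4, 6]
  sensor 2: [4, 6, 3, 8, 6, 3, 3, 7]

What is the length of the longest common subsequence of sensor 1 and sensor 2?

Pick 6 at sensor 1[1]=sensor 2[2] → 8 at sensor 1[4]=sensor 2[4] → 3 at sensor 1[5]=sensor 2[7]; all 3 values appear in both, in order. dp[11][8] = 3 confirms this is the maximum.

3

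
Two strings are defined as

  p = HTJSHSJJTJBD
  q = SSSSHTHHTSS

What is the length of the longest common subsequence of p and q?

Taking H at p[1]=q[8], T at p[2]=q[9], S at p[4]=q[10], S at p[6]=q[11] gives a common subsequence of length 4. Since dp[12][11] = 4, nothing longer is possible.

4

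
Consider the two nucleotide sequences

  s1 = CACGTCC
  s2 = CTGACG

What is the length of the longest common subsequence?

Let dp[i][j] be the LCS length of the first i bases of s1 and the first j bases of s2. dp[i][j] = dp[i-1][j-1]+1 when the i-th and j-th bases match, else max(dp[i-1][j], dp[i][j-1]).
    ·  C  T  G  A  C  G
 ·  0  0  0  0  0  0  0
 C  0  1  1  1  1  1  1
 A  0  1  1  1  2  2  2
 C  0  1  1  1  2  3  3
 G  0  1  1  2  2  3  4
 T  0  1  2  2  2  3  4
 C  0  1  2  2  2  3  4
 C  0  1  2  2  2  3  4
dp[7][6] = 4. One LCS (by backtracking along matches): CACG.

4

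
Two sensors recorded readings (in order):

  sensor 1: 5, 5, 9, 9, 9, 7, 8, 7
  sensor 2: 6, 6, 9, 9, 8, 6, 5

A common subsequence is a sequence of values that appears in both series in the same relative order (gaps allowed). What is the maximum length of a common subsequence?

Let dp[i][j] be the LCS length of the first i values of sensor 1 and the first j values of sensor 2. dp[i][j] = dp[i-1][j-1]+1 when the i-th and j-th values match, else max(dp[i-1][j], dp[i][j-1]).
    ·  6  6  9  9  8  6  5
 ·  0  0  0  0  0  0  0  0
 5  0  0  0  0  0  0  0  1
 5  0  0  0  0  0  0  0  1
 9  0  0  0  1  1  1  1  1
 9  0  0  0  1  2  2  2  2
 9  0  0  0  1  2  2  2  2
 7  0  0  0  1  2  2  2  2
 8  0  0  0  1  2  3  3  3
 7  0  0  0  1  2  3  3  3
dp[8][7] = 3. One LCS (by backtracking along matches): 9, 9, 8.

3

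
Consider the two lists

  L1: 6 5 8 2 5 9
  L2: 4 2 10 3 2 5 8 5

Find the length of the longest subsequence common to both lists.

3

Pick 5 at L1[2]=L2[6] → 8 at L1[3]=L2[7] → 5 at L1[5]=L2[8]; all 3 values appear in both, in order. Since dp[6][8] = 3, nothing longer is possible.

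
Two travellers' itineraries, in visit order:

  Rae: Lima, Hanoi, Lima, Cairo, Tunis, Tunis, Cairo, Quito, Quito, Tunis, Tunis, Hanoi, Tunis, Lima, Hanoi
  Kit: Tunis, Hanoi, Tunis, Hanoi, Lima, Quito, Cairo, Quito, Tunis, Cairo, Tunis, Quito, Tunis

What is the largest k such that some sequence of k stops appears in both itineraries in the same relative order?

7

Match Hanoi (Rae #2, Kit #4), Lima (Rae #3, Kit #5), Cairo (Rae #4, Kit #7), Tunis (Rae #5, Kit #9), Tunis (Rae #6, Kit #11), Quito (Rae #9, Kit #12), Tunis (Rae #13, Kit #13) — 7 stops in the same relative order in both. Since dp[15][13] = 7, nothing longer is possible.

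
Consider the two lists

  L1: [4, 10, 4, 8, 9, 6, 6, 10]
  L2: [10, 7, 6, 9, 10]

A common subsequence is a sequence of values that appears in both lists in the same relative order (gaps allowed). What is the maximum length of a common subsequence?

3

Let dp[i][j] be the LCS length of the first i values of L1 and the first j values of L2. dp[i][j] = dp[i-1][j-1]+1 when the i-th and j-th values match, else max(dp[i-1][j], dp[i][j-1]).
    · 10  7  6  9 10
 ·  0  0  0  0  0  0
 4  0  0  0  0  0  0
10  0  1  1  1  1  1
 4  0  1  1  1  1  1
 8  0  1  1  1  1  1
 9  0  1  1  1  2  2
 6  0  1  1  2  2  2
 6  0  1  1  2  2  2
10  0  1  1  2  2  3
dp[8][5] = 3. One LCS (by backtracking along matches): 10, 9, 10.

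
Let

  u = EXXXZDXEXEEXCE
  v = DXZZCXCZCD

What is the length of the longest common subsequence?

Let dp[i][j] be the LCS length of the first i characters of u and the first j characters of v. dp[i][j] = dp[i-1][j-1]+1 when the i-th and j-th characters match, else max(dp[i-1][j], dp[i][j-1]).
    ·  D  X  Z  Z  C  X  C  Z  C  D
 ·  0  0  0  0  0  0  0  0  0  0  0
 E  0  0  0  0  0  0  0  0  0  0  0
 X  0  0  1  1  1  1  1  1  1  1  1
 X  0  0  1  1  1  1  2  2  2  2  2
 X  0  0  1  1  1  1  2  2  2  2  2
 Z  0  0  1  2  2  2  2  2  3  3  3
 D  0  1  1  2  2  2  2  2  3  3  4
 X  0  1  2  2  2  2  3  3  3  3  4
 E  0  1  2  2  2  2  3  3  3  3  4
 X  0  1  2  2  2  2  3  3  3  3  4
 E  0  1  2  2  2  2  3  3  3  3  4
 E  0  1  2  2  2  2  3  3  3  3  4
 X  0  1  2  2  2  2  3  3  3  3  4
 C  0  1  2  2  2  3  3  4  4  4  4
 E  0  1  2  2  2  3  3  4  4  4  4
dp[14][10] = 4. One LCS (by backtracking along matches): XXZD.

4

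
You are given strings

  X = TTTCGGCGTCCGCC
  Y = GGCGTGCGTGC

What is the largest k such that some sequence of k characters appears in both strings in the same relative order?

8

Match C (X #4, Y #3), then G (X #5, Y #4), then G (X #6, Y #6), then C (X #7, Y #7), then G (X #8, Y #8), then T (X #9, Y #9), then G (X #12, Y #10), then C (X #14, Y #11) — 8 characters in the same relative order in both. dp[14][11] = 8 confirms this is the maximum.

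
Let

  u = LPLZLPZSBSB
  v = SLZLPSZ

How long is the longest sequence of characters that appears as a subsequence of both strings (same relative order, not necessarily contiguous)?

Pick L at u[3]=v[2], then Z at u[4]=v[3], then L at u[5]=v[4], then P at u[6]=v[5], then Z at u[7]=v[7]; all 5 characters appear in both, in order. Since dp[11][7] = 5, nothing longer is possible.

5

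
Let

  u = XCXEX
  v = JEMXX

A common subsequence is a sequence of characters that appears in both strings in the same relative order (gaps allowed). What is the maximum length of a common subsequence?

Pick X at u[3]=v[4] → X at u[5]=v[5]; all 2 characters appear in both, in order. Since dp[5][5] = 2, nothing longer is possible.

2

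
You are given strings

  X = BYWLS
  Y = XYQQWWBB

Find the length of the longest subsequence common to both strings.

Let dp[i][j] be the LCS length of the first i characters of X and the first j characters of Y. dp[i][j] = dp[i-1][j-1]+1 when the i-th and j-th characters match, else max(dp[i-1][j], dp[i][j-1]).
    ·  X  Y  Q  Q  W  W  B  B
 ·  0  0  0  0  0  0  0  0  0
 B  0  0  0  0  0  0  0  1  1
 Y  0  0  1  1  1  1  1  1  1
 W  0  0  1  1  1  2  2  2  2
 L  0  0  1  1  1  2  2  2  2
 S  0  0  1  1  1  2  2  2  2
dp[5][8] = 2. One LCS (by backtracking along matches): YW.

2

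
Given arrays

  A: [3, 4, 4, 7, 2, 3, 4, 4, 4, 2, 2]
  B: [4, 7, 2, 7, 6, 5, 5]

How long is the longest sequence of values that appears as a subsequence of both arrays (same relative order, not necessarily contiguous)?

Taking 4 [3,1], then 7 [4,2], then 2 [5,3] gives a common subsequence of length 3, and the DP table's final entry dp[11][7] is also 3, so no common subsequence is longer.

3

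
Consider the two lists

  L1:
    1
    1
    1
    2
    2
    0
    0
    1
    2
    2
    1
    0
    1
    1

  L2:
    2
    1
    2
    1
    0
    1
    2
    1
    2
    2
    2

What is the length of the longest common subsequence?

7

Match 1 [1,2], 1 [2,4], 1 [3,6], 2 [4,7], 2 [5,9], 2 [9,10], 2 [10,11] — 7 values in the same relative order in both. Since dp[14][11] = 7, nothing longer is possible.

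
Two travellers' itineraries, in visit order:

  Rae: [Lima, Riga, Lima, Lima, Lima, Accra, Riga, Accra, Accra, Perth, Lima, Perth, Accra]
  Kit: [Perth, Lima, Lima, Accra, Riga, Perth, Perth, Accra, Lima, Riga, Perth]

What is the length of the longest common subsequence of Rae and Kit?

One common subsequence of length 7: Lima at Rae[4]=Kit[2]; then Lima at Rae[5]=Kit[3]; then Accra at Rae[6]=Kit[4]; then Riga at Rae[7]=Kit[5]; then Accra at Rae[9]=Kit[8]; then Lima at Rae[11]=Kit[9]; then Perth at Rae[12]=Kit[11]. dp[13][11] = 7 confirms this is the maximum.

7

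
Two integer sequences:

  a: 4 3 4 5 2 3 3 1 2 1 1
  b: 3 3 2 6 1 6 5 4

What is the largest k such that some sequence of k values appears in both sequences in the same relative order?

4

Match 3 (a #6, b #1) → 3 (a #7, b #2) → 2 (a #9, b #3) → 1 (a #10, b #5) — 4 values in the same relative order in both. Since dp[11][8] = 4, nothing longer is possible.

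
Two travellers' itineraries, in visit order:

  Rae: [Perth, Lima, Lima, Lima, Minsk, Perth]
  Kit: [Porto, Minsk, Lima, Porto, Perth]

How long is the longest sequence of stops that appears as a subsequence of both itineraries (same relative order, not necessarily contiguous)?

2

Pick Lima at Rae[2]=Kit[3]; then Perth at Rae[6]=Kit[5]; all 2 stops appear in both, in order. The LCS DP gives dp[6][5] = 2, so this is optimal.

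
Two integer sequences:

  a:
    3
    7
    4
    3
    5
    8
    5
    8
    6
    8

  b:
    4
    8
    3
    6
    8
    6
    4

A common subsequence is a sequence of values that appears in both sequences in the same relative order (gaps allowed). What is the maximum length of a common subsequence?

4

Match 4 at a[3]=b[1], 3 at a[4]=b[3], 8 at a[8]=b[5], 6 at a[9]=b[6] — 4 values in the same relative order in both. dp[10][7] = 4 confirms this is the maximum.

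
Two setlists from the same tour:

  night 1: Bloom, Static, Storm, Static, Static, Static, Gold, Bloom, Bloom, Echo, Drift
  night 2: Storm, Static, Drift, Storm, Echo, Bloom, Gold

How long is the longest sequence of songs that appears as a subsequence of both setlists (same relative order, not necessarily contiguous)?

Match Static (night 1 #2, night 2 #2); then Storm (night 1 #3, night 2 #4); then Gold (night 1 #7, night 2 #7) — 3 songs in the same relative order in both. dp[11][7] = 3 confirms this is the maximum.

3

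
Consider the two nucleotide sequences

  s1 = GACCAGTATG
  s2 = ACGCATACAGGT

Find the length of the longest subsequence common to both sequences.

7

Let dp[i][j] be the LCS length of the first i bases of s1 and the first j bases of s2. dp[i][j] = dp[i-1][j-1]+1 when the i-th and j-th bases match, else max(dp[i-1][j], dp[i][j-1]).
    ·  A  C  G  C  A  T  A  C  A  G  G  T
 ·  0  0  0  0  0  0  0  0  0  0  0  0  0
 G  0  0  0  1  1  1  1  1  1  1  1  1  1
 A  0  1  1  1  1  2  2  2  2  2  2  2  2
 C  0  1  2  2  2  2  2  2  3  3  3  3  3
 C  0  1  2  2  3  3  3  3  3  3  3  3  3
 A  0  1  2  2  3  4  4  4  4  4  4  4  4
 G  0  1  2  3  3  4  4  4  4  4  5  5  5
 T  0  1  2  3  3  4  5  5  5  5  5  5  6
 A  0  1  2  3  3  4  5  6  6  6  6  6  6
 T  0  1  2  3  3  4  5  6  6  6  6  6  7
 G  0  1  2  3  3  4  5  6  6  6  7  7  7
dp[10][12] = 7. One LCS (by backtracking along matches): ACCATAT.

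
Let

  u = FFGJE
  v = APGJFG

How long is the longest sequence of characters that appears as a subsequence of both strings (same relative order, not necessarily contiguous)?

Pick F (u #2, v #5); then G (u #3, v #6); all 2 characters appear in both, in order. The LCS DP gives dp[5][6] = 2, so this is optimal.

2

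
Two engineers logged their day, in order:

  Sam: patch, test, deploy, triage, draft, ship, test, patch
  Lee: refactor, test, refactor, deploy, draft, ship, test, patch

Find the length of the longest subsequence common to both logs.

Taking test at Sam[2]=Lee[2] → deploy at Sam[3]=Lee[4] → draft at Sam[5]=Lee[5] → ship at Sam[6]=Lee[6] → test at Sam[7]=Lee[7] → patch at Sam[8]=Lee[8] gives a common subsequence of length 6. The LCS DP gives dp[8][8] = 6, so this is optimal.

6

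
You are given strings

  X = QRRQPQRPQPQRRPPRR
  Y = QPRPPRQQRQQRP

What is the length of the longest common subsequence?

10

Pick Q at X[1]=Y[1], R at X[2]=Y[3], R at X[3]=Y[6], Q at X[4]=Y[7], Q at X[6]=Y[8], R at X[7]=Y[9], Q at X[9]=Y[10], Q at X[11]=Y[11], R at X[13]=Y[12], P at X[15]=Y[13]; all 10 characters appear in both, in order. Since dp[17][13] = 10, nothing longer is possible.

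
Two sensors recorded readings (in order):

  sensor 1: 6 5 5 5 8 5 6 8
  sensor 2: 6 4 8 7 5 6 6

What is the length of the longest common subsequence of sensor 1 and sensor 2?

Let dp[i][j] be the LCS length of the first i values of sensor 1 and the first j values of sensor 2. dp[i][j] = dp[i-1][j-1]+1 when the i-th and j-th values match, else max(dp[i-1][j], dp[i][j-1]).
    ·  6  4  8  7  5  6  6
 ·  0  0  0  0  0  0  0  0
 6  0  1  1  1  1  1  1  1
 5  0  1  1  1  1  2  2  2
 5  0  1  1  1  1  2  2  2
 5  0  1  1  1  1  2  2  2
 8  0  1  1  2  2  2  2  2
 5  0  1  1  2  2  3  3  3
 6  0  1  1  2  2  3  4  4
 8  0  1  1  2  2  3  4  4
dp[8][7] = 4. One LCS (by backtracking along matches): 6, 8, 5, 6.

4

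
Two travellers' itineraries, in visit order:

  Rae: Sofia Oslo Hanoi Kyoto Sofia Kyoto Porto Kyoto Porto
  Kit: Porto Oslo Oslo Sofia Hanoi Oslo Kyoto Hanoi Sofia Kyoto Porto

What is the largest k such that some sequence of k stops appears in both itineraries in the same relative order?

6

Match Sofia [1,4], then Oslo [2,6], then Hanoi [3,8], then Sofia [5,9], then Kyoto [8,10], then Porto [9,11] — 6 stops in the same relative order in both. The LCS DP gives dp[9][11] = 6, so this is optimal.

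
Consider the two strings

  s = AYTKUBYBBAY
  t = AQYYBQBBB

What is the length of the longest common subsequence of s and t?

5

Let dp[i][j] be the LCS length of the first i characters of s and the first j characters of t. dp[i][j] = dp[i-1][j-1]+1 when the i-th and j-th characters match, else max(dp[i-1][j], dp[i][j-1]).
    ·  A  Q  Y  Y  B  Q  B  B  B
 ·  0  0  0  0  0  0  0  0  0  0
 A  0  1  1  1  1  1  1  1  1  1
 Y  0  1  1  2  2  2  2  2  2  2
 T  0  1  1  2  2  2  2  2  2  2
 K  0  1  1  2  2  2  2  2  2  2
 U  0  1  1  2  2  2  2  2  2  2
 B  0  1  1  2  2  3  3  3  3  3
 Y  0  1  1  2  3  3  3  3  3  3
 B  0  1  1  2  3  4  4  4  4  4
 B  0  1  1  2  3  4  4  5  5  5
 A  0  1  1  2  3  4  4  5  5  5
 Y  0  1  1  2  3  4  4  5  5  5
dp[11][9] = 5. One LCS (by backtracking along matches): AYBBB.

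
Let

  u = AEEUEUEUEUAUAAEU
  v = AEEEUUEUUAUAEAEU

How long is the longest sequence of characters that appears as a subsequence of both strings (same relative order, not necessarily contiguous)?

Taking A at u[1]=v[1]; then E at u[2]=v[3]; then E at u[3]=v[4]; then U at u[4]=v[5]; then U at u[6]=v[6]; then E at u[7]=v[7]; then U at u[8]=v[8]; then U at u[10]=v[9]; then A at u[11]=v[10]; then U at u[12]=v[11]; then A at u[13]=v[12]; then A at u[14]=v[14]; then E at u[15]=v[15]; then U at u[16]=v[16] gives a common subsequence of length 14. Since dp[16][16] = 14, nothing longer is possible.

14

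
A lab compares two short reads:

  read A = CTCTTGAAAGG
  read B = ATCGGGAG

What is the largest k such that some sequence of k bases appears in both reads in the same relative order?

Let dp[i][j] be the LCS length of the first i bases of read A and the first j bases of read B. dp[i][j] = dp[i-1][j-1]+1 when the i-th and j-th bases match, else max(dp[i-1][j], dp[i][j-1]).
    ·  A  T  C  G  G  G  A  G
 ·  0  0  0  0  0  0  0  0  0
 C  0  0  0  1  1  1  1  1  1
 T  0  0  1  1  1  1  1  1  1
 C  0  0  1  2  2  2  2  2  2
 T  0  0  1  2  2  2  2  2  2
 T  0  0  1  2  2  2  2  2  2
 G  0  0  1  2  3  3  3  3  3
 A  0  1  1  2  3  3  3  4  4
 A  0  1  1  2  3  3  3  4  4
 A  0  1  1  2  3  3  3  4  4
 G  0  1  1  2  3  4  4  4  5
 G  0  1  1  2  3  4  5  5  5
dp[11][8] = 5. One LCS (by backtracking along matches): TCGAG.

5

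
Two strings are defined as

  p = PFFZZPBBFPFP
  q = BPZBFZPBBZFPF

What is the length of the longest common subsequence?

Pick P [1,2]; then F [3,5]; then Z [5,6]; then P [6,7]; then B [7,8]; then B [8,9]; then F [9,11]; then P [10,12]; then F [11,13]; all 9 characters appear in both, in order. dp[12][13] = 9 confirms this is the maximum.

9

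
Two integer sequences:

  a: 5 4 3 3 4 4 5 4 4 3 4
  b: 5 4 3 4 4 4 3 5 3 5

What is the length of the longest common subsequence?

7

One common subsequence of length 7: 5 [1,1], 4 [2,2], 3 [3,3], 4 [5,5], 4 [6,6], 5 [7,8], 3 [10,9], and the DP table's final entry dp[11][10] is also 7, so no common subsequence is longer.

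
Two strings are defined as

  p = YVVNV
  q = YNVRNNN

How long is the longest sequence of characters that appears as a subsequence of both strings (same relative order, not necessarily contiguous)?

3

Let dp[i][j] be the LCS length of the first i characters of p and the first j characters of q. dp[i][j] = dp[i-1][j-1]+1 when the i-th and j-th characters match, else max(dp[i-1][j], dp[i][j-1]).
    ·  Y  N  V  R  N  N  N
 ·  0  0  0  0  0  0  0  0
 Y  0  1  1  1  1  1  1  1
 V  0  1  1  2  2  2  2  2
 V  0  1  1  2  2  2  2  2
 N  0  1  2  2  2  3  3  3
 V  0  1  2  3  3  3  3  3
dp[5][7] = 3. One LCS (by backtracking along matches): YVN.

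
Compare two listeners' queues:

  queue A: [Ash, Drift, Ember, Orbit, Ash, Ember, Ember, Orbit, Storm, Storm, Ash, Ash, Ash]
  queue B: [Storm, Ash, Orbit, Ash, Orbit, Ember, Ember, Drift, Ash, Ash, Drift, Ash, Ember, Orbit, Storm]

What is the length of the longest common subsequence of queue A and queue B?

8

Taking Ash at queue A[1]=queue B[2], then Orbit at queue A[4]=queue B[3], then Ash at queue A[5]=queue B[4], then Ember at queue A[6]=queue B[6], then Ember at queue A[7]=queue B[7], then Ash at queue A[11]=queue B[9], then Ash at queue A[12]=queue B[10], then Ash at queue A[13]=queue B[12] gives a common subsequence of length 8. Since dp[13][15] = 8, nothing longer is possible.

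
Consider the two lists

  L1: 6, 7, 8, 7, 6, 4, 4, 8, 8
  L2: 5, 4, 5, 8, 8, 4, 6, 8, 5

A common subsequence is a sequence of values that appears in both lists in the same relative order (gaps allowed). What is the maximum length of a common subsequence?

One common subsequence of length 3: 8 at L1[3]=L2[5], 6 at L1[5]=L2[7], 8 at L1[8]=L2[8], and the DP table's final entry dp[9][9] is also 3, so no common subsequence is longer.

3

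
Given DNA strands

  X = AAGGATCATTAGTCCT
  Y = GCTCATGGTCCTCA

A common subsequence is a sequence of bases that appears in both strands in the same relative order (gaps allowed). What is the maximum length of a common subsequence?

10

Pick G [3,1] → T [6,3] → C [7,4] → A [8,5] → T [9,6] → G [12,8] → T [13,9] → C [14,10] → C [15,11] → T [16,12]; all 10 bases appear in both, in order, and the DP table's final entry dp[16][14] is also 10, so no common subsequence is longer.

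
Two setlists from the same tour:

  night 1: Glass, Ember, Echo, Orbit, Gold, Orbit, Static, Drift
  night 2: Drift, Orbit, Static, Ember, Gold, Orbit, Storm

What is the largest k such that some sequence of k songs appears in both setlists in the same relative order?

One common subsequence of length 3: Ember at night 1[2]=night 2[4], then Gold at night 1[5]=night 2[5], then Orbit at night 1[6]=night 2[6]. Since dp[8][7] = 3, nothing longer is possible.

3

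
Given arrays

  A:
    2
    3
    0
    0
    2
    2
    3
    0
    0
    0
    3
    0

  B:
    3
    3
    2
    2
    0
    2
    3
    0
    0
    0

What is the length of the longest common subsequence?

7

One common subsequence of length 7: 2 at A[1]=B[4], then 0 at A[4]=B[5], then 2 at A[6]=B[6], then 3 at A[7]=B[7], then 0 at A[9]=B[8], then 0 at A[10]=B[9], then 0 at A[12]=B[10], and the DP table's final entry dp[12][10] is also 7, so no common subsequence is longer.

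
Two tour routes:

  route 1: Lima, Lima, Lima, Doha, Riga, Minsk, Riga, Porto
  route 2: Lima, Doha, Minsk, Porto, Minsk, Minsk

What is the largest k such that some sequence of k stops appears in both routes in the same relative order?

Match Lima at route 1[3]=route 2[1] → Doha at route 1[4]=route 2[2] → Minsk at route 1[6]=route 2[3] → Porto at route 1[8]=route 2[4] — 4 stops in the same relative order in both. dp[8][6] = 4 confirms this is the maximum.

4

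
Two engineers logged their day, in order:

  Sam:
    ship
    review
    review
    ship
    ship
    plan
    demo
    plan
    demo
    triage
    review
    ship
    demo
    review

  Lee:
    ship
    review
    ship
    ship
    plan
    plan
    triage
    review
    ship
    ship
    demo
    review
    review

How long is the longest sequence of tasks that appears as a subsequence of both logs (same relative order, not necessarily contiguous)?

11

One common subsequence of length 11: ship at Sam[1]=Lee[1], then review at Sam[3]=Lee[2], then ship at Sam[4]=Lee[3], then ship at Sam[5]=Lee[4], then plan at Sam[6]=Lee[5], then plan at Sam[8]=Lee[6], then triage at Sam[10]=Lee[7], then review at Sam[11]=Lee[8], then ship at Sam[12]=Lee[10], then demo at Sam[13]=Lee[11], then review at Sam[14]=Lee[13], and the DP table's final entry dp[14][13] is also 11, so no common subsequence is longer.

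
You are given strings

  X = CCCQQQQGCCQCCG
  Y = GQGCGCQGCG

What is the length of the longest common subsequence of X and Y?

7

Let dp[i][j] be the LCS length of the first i characters of X and the first j characters of Y. dp[i][j] = dp[i-1][j-1]+1 when the i-th and j-th characters match, else max(dp[i-1][j], dp[i][j-1]).
    ·  G  Q  G  C  G  C  Q  G  C  G
 ·  0  0  0  0  0  0  0  0  0  0  0
 C  0  0  0  0  1  1  1  1  1  1  1
 C  0  0  0  0  1  1  2  2  2  2  2
 C  0  0  0  0  1  1  2  2  2  3  3
 Q  0  0  1  1  1  1  2  3  3  3  3
 Q  0  0  1  1  1  1  2  3  3  3  3
 Q  0  0  1  1  1  1  2  3  3  3  3
 Q  0  0  1  1  1  1  2  3  3  3  3
 G  0  1  1  2  2  2  2  3  4  4  4
 C  0  1  1  2  3  3  3  3  4  5  5
 C  0  1  1  2  3  3  4  4  4  5  5
 Q  0  1  2  2  3  3  4  5  5  5  5
 C  0  1  2  2  3  3  4  5  5  6  6
 C  0  1  2  2  3  3  4  5  5  6  6
 G  0  1  2  3  3  4  4  5  6  6  7
dp[14][10] = 7. One LCS (by backtracking along matches): QGCCQCG.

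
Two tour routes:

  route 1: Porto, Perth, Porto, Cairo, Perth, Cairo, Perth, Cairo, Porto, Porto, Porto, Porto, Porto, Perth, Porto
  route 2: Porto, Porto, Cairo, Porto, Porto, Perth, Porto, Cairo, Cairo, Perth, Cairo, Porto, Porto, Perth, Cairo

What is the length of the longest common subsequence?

10

Pick Porto [1,5]; then Perth [2,6]; then Porto [3,7]; then Cairo [4,8]; then Cairo [6,9]; then Perth [7,10]; then Cairo [8,11]; then Porto [12,12]; then Porto [13,13]; then Perth [14,14]; all 10 stops appear in both, in order. The LCS DP gives dp[15][15] = 10, so this is optimal.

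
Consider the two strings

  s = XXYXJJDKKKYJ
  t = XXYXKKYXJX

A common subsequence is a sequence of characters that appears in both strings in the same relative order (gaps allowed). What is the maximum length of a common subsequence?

8

Let dp[i][j] be the LCS length of the first i characters of s and the first j characters of t. dp[i][j] = dp[i-1][j-1]+1 when the i-th and j-th characters match, else max(dp[i-1][j], dp[i][j-1]).
    ·  X  X  Y  X  K  K  Y  X  J  X
 ·  0  0  0  0  0  0  0  0  0  0  0
 X  0  1  1  1  1  1  1  1  1  1  1
 X  0  1  2  2  2  2  2  2  2  2  2
 Y  0  1  2  3  3  3  3  3  3  3  3
 X  0  1  2  3  4  4  4  4  4  4  4
 J  0  1  2  3  4  4  4  4  4  5  5
 J  0  1  2  3  4  4  4  4  4  5  5
 D  0  1  2  3  4  4  4  4  4  5  5
 K  0  1  2  3  4  5  5  5  5  5  5
 K  0  1  2  3  4  5  6  6  6  6  6
 K  0  1  2  3  4  5  6  6  6  6  6
 Y  0  1  2  3  4  5  6  7  7  7  7
 J  0  1  2  3  4  5  6  7  7  8  8
dp[12][10] = 8. One LCS (by backtracking along matches): XXYXKKYJ.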